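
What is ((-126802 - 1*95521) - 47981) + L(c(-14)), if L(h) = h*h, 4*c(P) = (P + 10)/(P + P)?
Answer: -211918335/784 ≈ -2.7030e+5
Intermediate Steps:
c(P) = (10 + P)/(8*P) (c(P) = ((P + 10)/(P + P))/4 = ((10 + P)/((2*P)))/4 = ((10 + P)*(1/(2*P)))/4 = ((10 + P)/(2*P))/4 = (10 + P)/(8*P))
L(h) = h²
((-126802 - 1*95521) - 47981) + L(c(-14)) = ((-126802 - 1*95521) - 47981) + ((⅛)*(10 - 14)/(-14))² = ((-126802 - 95521) - 47981) + ((⅛)*(-1/14)*(-4))² = (-222323 - 47981) + (1/28)² = -270304 + 1/784 = -211918335/784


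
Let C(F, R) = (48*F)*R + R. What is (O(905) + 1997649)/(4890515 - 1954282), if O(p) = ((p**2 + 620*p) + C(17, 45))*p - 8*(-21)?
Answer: 1284283267/2936233 ≈ 437.39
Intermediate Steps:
C(F, R) = R + 48*F*R (C(F, R) = 48*F*R + R = R + 48*F*R)
O(p) = 168 + p*(36765 + p**2 + 620*p) (O(p) = ((p**2 + 620*p) + 45*(1 + 48*17))*p - 8*(-21) = ((p**2 + 620*p) + 45*(1 + 816))*p + 168 = ((p**2 + 620*p) + 45*817)*p + 168 = ((p**2 + 620*p) + 36765)*p + 168 = (36765 + p**2 + 620*p)*p + 168 = p*(36765 + p**2 + 620*p) + 168 = 168 + p*(36765 + p**2 + 620*p))
(O(905) + 1997649)/(4890515 - 1954282) = ((168 + 905**3 + 620*905**2 + 36765*905) + 1997649)/(4890515 - 1954282) = ((168 + 741217625 + 620*819025 + 33272325) + 1997649)/2936233 = ((168 + 741217625 + 507795500 + 33272325) + 1997649)*(1/2936233) = (1282285618 + 1997649)*(1/2936233) = 1284283267*(1/2936233) = 1284283267/2936233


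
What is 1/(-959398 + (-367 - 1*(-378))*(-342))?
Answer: -1/963160 ≈ -1.0382e-6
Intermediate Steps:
1/(-959398 + (-367 - 1*(-378))*(-342)) = 1/(-959398 + (-367 + 378)*(-342)) = 1/(-959398 + 11*(-342)) = 1/(-959398 - 3762) = 1/(-963160) = -1/963160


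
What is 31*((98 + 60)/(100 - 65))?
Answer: 4898/35 ≈ 139.94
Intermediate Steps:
31*((98 + 60)/(100 - 65)) = 31*(158/35) = 4898/35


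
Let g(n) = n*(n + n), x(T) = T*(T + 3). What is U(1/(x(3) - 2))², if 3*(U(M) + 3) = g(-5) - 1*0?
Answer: 1681/9 ≈ 186.78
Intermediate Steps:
x(T) = T*(3 + T)
g(n) = 2*n² (g(n) = n*(2*n) = 2*n²)
U(M) = 41/3 (U(M) = -3 + (2*(-5)² - 1*0)/3 = -3 + (2*25 + 0)/3 = -3 + (50 + 0)/3 = -3 + (⅓)*50 = -3 + 50/3 = 41/3)
U(1/(x(3) - 2))² = (41/3)² = 1681/9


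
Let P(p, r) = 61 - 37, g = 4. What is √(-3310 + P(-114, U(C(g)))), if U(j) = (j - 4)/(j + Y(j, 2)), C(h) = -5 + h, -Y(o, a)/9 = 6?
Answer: I*√3286 ≈ 57.324*I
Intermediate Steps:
Y(o, a) = -54 (Y(o, a) = -9*6 = -54)
U(j) = (-4 + j)/(-54 + j) (U(j) = (j - 4)/(j - 54) = (-4 + j)/(-54 + j))
P(p, r) = 24
√(-3310 + P(-114, U(C(g)))) = √(-3310 + 24) = √(-3286) = I*√3286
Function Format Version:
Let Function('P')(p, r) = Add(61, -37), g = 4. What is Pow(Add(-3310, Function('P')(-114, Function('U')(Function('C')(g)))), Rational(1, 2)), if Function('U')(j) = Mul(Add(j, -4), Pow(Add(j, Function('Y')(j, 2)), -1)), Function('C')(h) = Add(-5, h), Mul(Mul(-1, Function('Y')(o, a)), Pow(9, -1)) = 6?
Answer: Mul(I, Pow(3286, Rational(1, 2))) ≈ Mul(57.324, I)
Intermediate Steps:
Function('Y')(o, a) = -54 (Function('Y')(o, a) = Mul(-9, 6) = -54)
Function('U')(j) = Mul(Pow(Add(-54, j), -1), Add(-4, j)) (Function('U')(j) = Mul(Add(j, -4), Pow(Add(j, -54), -1)) = Mul(Add(-4, j), Pow(Add(-54, j), -1)) = Mul(Pow(Add(-54, j), -1), Add(-4, j)))
Function('P')(p, r) = 24
Pow(Add(-3310, Function('P')(-114, Function('U')(Function('C')(g)))), Rational(1, 2)) = Pow(Add(-3310, 24), Rational(1, 2)) = Pow(-3286, Rational(1, 2)) = Mul(I, Pow(3286, Rational(1, 2)))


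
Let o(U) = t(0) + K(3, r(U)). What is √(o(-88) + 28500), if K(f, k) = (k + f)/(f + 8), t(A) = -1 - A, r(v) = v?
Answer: 14*√17589/11 ≈ 168.79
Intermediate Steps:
K(f, k) = (f + k)/(8 + f)
o(U) = -8/11 + U/11 (o(U) = (-1 - 1*0) + (3 + U)/(8 + 3) = (-1 + 0) + (3 + U)/11 = -1 + (3 + U)/11 = -1 + (3/11 + U/11) = -8/11 + U/11)
√(o(-88) + 28500) = √((-8/11 + (1/11)*(-88)) + 28500) = √((-8/11 - 8) + 28500) = √(-96/11 + 28500) = √(313404/11) = 14*√17589/11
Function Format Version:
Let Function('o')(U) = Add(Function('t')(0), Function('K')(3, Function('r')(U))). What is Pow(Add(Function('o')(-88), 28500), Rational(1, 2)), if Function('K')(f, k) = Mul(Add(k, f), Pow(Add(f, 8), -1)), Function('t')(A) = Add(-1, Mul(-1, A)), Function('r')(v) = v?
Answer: Mul(Rational(14, 11), Pow(17589, Rational(1, 2))) ≈ 168.79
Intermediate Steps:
Function('K')(f, k) = Mul(Pow(Add(8, f), -1), Add(f, k)) (Function('K')(f, k) = Mul(Add(f, k), Pow(Add(8, f), -1)) = Mul(Pow(Add(8, f), -1), Add(f, k)))
Function('o')(U) = Add(Rational(-8, 11), Mul(Rational(1, 11), U)) (Function('o')(U) = Add(Add(-1, Mul(-1, 0)), Mul(Pow(Add(8, 3), -1), Add(3, U))) = Add(Add(-1, 0), Mul(Pow(11, -1), Add(3, U))) = Add(-1, Mul(Rational(1, 11), Add(3, U))) = Add(-1, Add(Rational(3, 11), Mul(Rational(1, 11), U))) = Add(Rational(-8, 11), Mul(Rational(1, 11), U)))
Pow(Add(Function('o')(-88), 28500), Rational(1, 2)) = Pow(Add(Add(Rational(-8, 11), Mul(Rational(1, 11), -88)), 28500), Rational(1, 2)) = Pow(Add(Add(Rational(-8, 11), -8), 28500), Rational(1, 2)) = Pow(Add(Rational(-96, 11), 28500), Rational(1, 2)) = Pow(Rational(313404, 11), Rational(1, 2)) = Mul(Rational(14, 11), Pow(17589, Rational(1, 2)))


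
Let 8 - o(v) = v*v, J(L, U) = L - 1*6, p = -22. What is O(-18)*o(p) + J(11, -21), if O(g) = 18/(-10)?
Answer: 4309/5 ≈ 861.80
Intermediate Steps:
O(g) = -9/5 (O(g) = 18*(-1/10) = -9/5)
J(L, U) = -6 + L (J(L, U) = L - 6 = -6 + L)
o(v) = 8 - v**2 (o(v) = 8 - v*v = 8 - v**2)
O(-18)*o(p) + J(11, -21) = -9*(8 - 1*(-22)**2)/5 + (-6 + 11) = -9*(8 - 1*484)/5 + 5 = -9*(8 - 484)/5 + 5 = -9/5*(-476) + 5 = 4284/5 + 5 = 4309/5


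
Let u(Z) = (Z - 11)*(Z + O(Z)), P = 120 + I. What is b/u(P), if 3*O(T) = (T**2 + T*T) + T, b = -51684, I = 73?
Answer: -12921/1141595 ≈ -0.011318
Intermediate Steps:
O(T) = T/3 + 2*T**2/3 (O(T) = ((T**2 + T*T) + T)/3 = ((T**2 + T**2) + T)/3 = (2*T**2 + T)/3 = (T + 2*T**2)/3 = T/3 + 2*T**2/3)
P = 193 (P = 120 + 73 = 193)
u(Z) = (-11 + Z)*(Z + Z*(1 + 2*Z)/3) (u(Z) = (Z - 11)*(Z + Z*(1 + 2*Z)/3) = (-11 + Z)*(Z + Z*(1 + 2*Z)/3))
b/u(P) = -51684*3/(386*(-22 + 193**2 - 9*193)) = -51684*3/(386*(-22 + 37249 - 1737)) = -51684/((2/3)*193*35490) = -51684/4566380 = -51684*1/4566380 = -12921/1141595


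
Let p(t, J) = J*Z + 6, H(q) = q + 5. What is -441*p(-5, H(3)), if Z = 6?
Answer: -23814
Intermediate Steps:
H(q) = 5 + q
p(t, J) = 6 + 6*J (p(t, J) = J*6 + 6 = 6*J + 6 = 6 + 6*J)
-441*p(-5, H(3)) = -441*(6 + 6*(5 + 3)) = -441*(6 + 6*8) = -441*(6 + 48) = -441*54 = -23814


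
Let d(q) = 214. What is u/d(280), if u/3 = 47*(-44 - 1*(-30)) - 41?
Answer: -2097/214 ≈ -9.7991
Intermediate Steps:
u = -2097 (u = 3*(47*(-44 - 1*(-30)) - 41) = 3*(47*(-44 + 30) - 41) = 3*(47*(-14) - 41) = 3*(-658 - 41) = 3*(-699) = -2097)
u/d(280) = -2097/214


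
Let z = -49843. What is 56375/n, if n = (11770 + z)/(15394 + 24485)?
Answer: -107056125/1813 ≈ -59049.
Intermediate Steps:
n = -1813/1899 (n = (11770 - 49843)/(15394 + 24485) = -38073/39879 = -38073*1/39879 = -1813/1899 ≈ -0.95471)
56375/n = 56375/(-1813/1899) = 56375*(-1899/1813) = -107056125/1813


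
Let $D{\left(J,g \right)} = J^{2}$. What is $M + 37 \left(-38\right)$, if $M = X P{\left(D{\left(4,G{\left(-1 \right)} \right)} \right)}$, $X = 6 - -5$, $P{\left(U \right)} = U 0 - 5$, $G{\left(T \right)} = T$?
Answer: $-1461$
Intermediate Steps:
$P{\left(U \right)} = -5$ ($P{\left(U \right)} = 0 - 5 = -5$)
$X = 11$ ($X = 6 + 5 = 11$)
$M = -55$ ($M = 11 \left(-5\right) = -55$)
$M + 37 \left(-38\right) = -55 + 37 \left(-38\right) = -55 - 1406 = -1461$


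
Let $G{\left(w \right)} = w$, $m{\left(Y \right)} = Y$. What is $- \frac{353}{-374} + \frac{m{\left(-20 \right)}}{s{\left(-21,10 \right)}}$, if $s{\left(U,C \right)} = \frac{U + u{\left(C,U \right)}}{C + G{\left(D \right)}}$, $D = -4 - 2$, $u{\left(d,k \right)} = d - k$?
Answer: $- \frac{2639}{374} \approx -7.0562$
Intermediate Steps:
$D = -6$ ($D = -4 - 2 = -6$)
$s{\left(U,C \right)} = \frac{C}{-6 + C}$ ($s{\left(U,C \right)} = \frac{U + \left(C - U\right)}{C - 6} = \frac{C}{-6 + C}$)
$- \frac{353}{-374} + \frac{m{\left(-20 \right)}}{s{\left(-21,10 \right)}} = - \frac{353}{-374} - \frac{20}{10 \frac{1}{-6 + 10}} = \left(-353\right) \left(- \frac{1}{374}\right) - \frac{20}{10 \cdot \frac{1}{4}} = \frac{353}{374} - \frac{20}{10 \cdot \frac{1}{4}} = \frac{353}{374} - \frac{20}{\frac{5}{2}} = \frac{353}{374} - 8 = - \frac{2639}{374}$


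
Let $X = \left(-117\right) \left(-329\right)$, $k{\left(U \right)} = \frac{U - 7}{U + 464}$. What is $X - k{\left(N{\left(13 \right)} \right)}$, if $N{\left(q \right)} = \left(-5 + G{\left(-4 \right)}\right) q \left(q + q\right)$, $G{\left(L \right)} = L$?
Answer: $\frac{99231905}{2578} \approx 38492.0$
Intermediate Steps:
$N{\left(q \right)} = - 18 q^{2}$ ($N{\left(q \right)} = \left(-5 - 4\right) q \left(q + q\right) = - 9 q 2 q = - 9 \cdot 2 q^{2} = - 18 q^{2}$)
$k{\left(U \right)} = \frac{-7 + U}{464 + U}$
$X = 38493$
$X - k{\left(N{\left(13 \right)} \right)} = 38493 - \frac{-7 - 18 \cdot 13^{2}}{464 - 18 \cdot 13^{2}} = 38493 - \frac{-7 - 3042}{464 - 3042} = 38493 - \frac{1}{-2578} \left(-3049\right) = 38493 - \left(- \frac{1}{2578}\right) \left(-3049\right) = 38493 - \frac{3049}{2578} = \frac{99231905}{2578}$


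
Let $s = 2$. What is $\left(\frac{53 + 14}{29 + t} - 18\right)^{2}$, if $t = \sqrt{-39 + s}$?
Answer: $\frac{- 195037 i + 16380 \sqrt{37}}{2 \left(- 402 i + 29 \sqrt{37}\right)} \approx 249.01 + 14.656 i$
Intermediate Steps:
$t = i \sqrt{37}$ ($t = \sqrt{-39 + 2} = \sqrt{-37} = i \sqrt{37} \approx 6.0828 i$)
$\left(\frac{53 + 14}{29 + t} - 18\right)^{2} = \left(\frac{53 + 14}{29 + i \sqrt{37}} - 18\right)^{2} = \left(\frac{67}{29 + i \sqrt{37}} - 18\right)^{2} = \left(-18 + \frac{67}{29 + i \sqrt{37}}\right)^{2}$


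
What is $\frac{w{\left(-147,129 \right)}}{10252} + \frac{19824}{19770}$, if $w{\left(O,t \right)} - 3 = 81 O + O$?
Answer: $- \frac{5835437}{33780340} \approx -0.17275$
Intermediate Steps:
$w{\left(O,t \right)} = 3 + 82 O$ ($w{\left(O,t \right)} = 3 + \left(81 O + O\right) = 3 + 82 O$)
$\frac{w{\left(-147,129 \right)}}{10252} + \frac{19824}{19770} = \frac{3 + 82 \left(-147\right)}{10252} + \frac{19824}{19770} = \left(3 - 12054\right) \frac{1}{10252} + 19824 \cdot \frac{1}{19770} = \left(-12051\right) \frac{1}{10252} + \frac{3304}{3295} = - \frac{12051}{10252} + \frac{3304}{3295} = - \frac{5835437}{33780340}$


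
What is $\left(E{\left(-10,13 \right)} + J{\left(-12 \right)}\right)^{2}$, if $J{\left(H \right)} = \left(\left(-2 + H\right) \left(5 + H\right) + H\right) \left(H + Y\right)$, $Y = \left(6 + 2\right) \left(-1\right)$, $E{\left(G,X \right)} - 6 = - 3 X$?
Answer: $3073009$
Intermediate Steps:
$E{\left(G,X \right)} = 6 - 3 X$
$Y = -8$ ($Y = 8 \left(-1\right) = -8$)
$J{\left(H \right)} = \left(-8 + H\right) \left(H + \left(-2 + H\right) \left(5 + H\right)\right)$ ($J{\left(H \right)} = \left(\left(-2 + H\right) \left(5 + H\right) + H\right) \left(H - 8\right) = \left(H + \left(-2 + H\right) \left(5 + H\right)\right) \left(-8 + H\right) = \left(-8 + H\right) \left(H + \left(-2 + H\right) \left(5 + H\right)\right)$)
$\left(E{\left(-10,13 \right)} + J{\left(-12 \right)}\right)^{2} = \left(\left(6 - 39\right) + \left(80 + \left(-12\right)^{3} - -504 - 4 \left(-12\right)^{2}\right)\right)^{2} = \left(\left(6 - 39\right) + \left(80 - 1728 + 504 - 576\right)\right)^{2} = \left(-33 + \left(80 - 1728 + 504 - 576\right)\right)^{2} = \left(-33 - 1720\right)^{2} = \left(-1753\right)^{2} = 3073009$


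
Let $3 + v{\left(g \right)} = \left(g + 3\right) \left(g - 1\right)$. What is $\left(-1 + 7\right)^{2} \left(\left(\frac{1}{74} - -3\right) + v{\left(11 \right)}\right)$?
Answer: $\frac{186498}{37} \approx 5040.5$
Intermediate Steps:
$v{\left(g \right)} = -3 + \left(-1 + g\right) \left(3 + g\right)$ ($v{\left(g \right)} = -3 + \left(g + 3\right) \left(g - 1\right) = -3 + \left(3 + g\right) \left(-1 + g\right) = -3 + \left(-1 + g\right) \left(3 + g\right)$)
$\left(-1 + 7\right)^{2} \left(\left(\frac{1}{74} - -3\right) + v{\left(11 \right)}\right) = \left(-1 + 7\right)^{2} \left(\left(\frac{1}{74} - -3\right) + \left(-6 + 11^{2} + 2 \cdot 11\right)\right) = 6^{2} \left(\left(\frac{1}{74} + 3\right) + \left(-6 + 121 + 22\right)\right) = 36 \left(\frac{223}{74} + 137\right) = 36 \cdot \frac{10361}{74} = \frac{186498}{37}$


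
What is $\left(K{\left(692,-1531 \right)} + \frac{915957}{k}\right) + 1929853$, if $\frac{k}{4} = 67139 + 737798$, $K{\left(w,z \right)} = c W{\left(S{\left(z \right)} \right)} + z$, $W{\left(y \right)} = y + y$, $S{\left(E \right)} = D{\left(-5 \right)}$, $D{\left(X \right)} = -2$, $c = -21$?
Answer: $\frac{886997468235}{459964} \approx 1.9284 \cdot 10^{6}$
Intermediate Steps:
$S{\left(E \right)} = -2$
$W{\left(y \right)} = 2 y$
$K{\left(w,z \right)} = 84 + z$ ($K{\left(w,z \right)} = - 21 \cdot 2 \left(-2\right) + z = \left(-21\right) \left(-4\right) + z = 84 + z$)
$k = 3219748$ ($k = 4 \left(67139 + 737798\right) = 4 \cdot 804937 = 3219748$)
$\left(K{\left(692,-1531 \right)} + \frac{915957}{k}\right) + 1929853 = \left(\left(84 - 1531\right) + \frac{915957}{3219748}\right) + 1929853 = \left(-1447 + 915957 \cdot \frac{1}{3219748}\right) + 1929853 = \left(-1447 + \frac{130851}{459964}\right) + 1929853 = - \frac{665437057}{459964} + 1929853 = \frac{886997468235}{459964}$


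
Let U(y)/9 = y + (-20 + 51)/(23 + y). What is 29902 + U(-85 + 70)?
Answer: 238415/8 ≈ 29802.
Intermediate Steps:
U(y) = 9*y + 279/(23 + y) (U(y) = 9*(y + (-20 + 51)/(23 + y)) = 9*(y + 31/(23 + y)) = 9*y + 279/(23 + y))
29902 + U(-85 + 70) = 29902 + 9*(31 + (-85 + 70)² + 23*(-85 + 70))/(23 + (-85 + 70)) = 29902 + 9*(31 + (-15)² + 23*(-15))/(23 - 15) = 29902 + 9*(31 + 225 - 345)/8 = 29902 + 9*(⅛)*(-89) = 29902 - 801/8 = 238415/8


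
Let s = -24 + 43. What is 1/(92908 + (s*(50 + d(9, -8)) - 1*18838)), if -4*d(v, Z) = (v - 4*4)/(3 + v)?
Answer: 48/3601093 ≈ 1.3329e-5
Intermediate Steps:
d(v, Z) = -(-16 + v)/(4*(3 + v)) (d(v, Z) = -(v - 4*4)/(4*(3 + v)) = -(v - 16)/(4*(3 + v)) = -(-16 + v)/(4*(3 + v)))
s = 19
1/(92908 + (s*(50 + d(9, -8)) - 1*18838)) = 1/(92908 + (19*(50 + (16 - 1*9)/(4*(3 + 9))) - 1*18838)) = 1/(92908 + (19*(50 + (¼)*(16 - 9)/12) - 18838)) = 1/(92908 + (19*(50 + (¼)*(1/12)*7) - 18838)) = 1/(92908 + (19*(50 + 7/48) - 18838)) = 1/(92908 + (19*(2407/48) - 18838)) = 1/(92908 + (45733/48 - 18838)) = 1/(92908 - 858491/48) = 1/(3601093/48) = 48/3601093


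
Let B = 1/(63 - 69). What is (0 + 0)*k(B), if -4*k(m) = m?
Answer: 0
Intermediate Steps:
B = -⅙ (B = 1/(-6) = -⅙ ≈ -0.16667)
k(m) = -m/4
(0 + 0)*k(B) = (0 + 0)*(-¼*(-⅙)) = 0*(1/24) = 0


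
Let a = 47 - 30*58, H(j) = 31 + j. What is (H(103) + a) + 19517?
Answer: 17958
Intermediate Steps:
a = -1693 (a = 47 - 1740 = -1693)
(H(103) + a) + 19517 = ((31 + 103) - 1693) + 19517 = (134 - 1693) + 19517 = -1559 + 19517 = 17958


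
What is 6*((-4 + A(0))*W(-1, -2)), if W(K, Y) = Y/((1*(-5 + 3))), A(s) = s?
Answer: -24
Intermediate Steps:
W(K, Y) = -Y/2 (W(K, Y) = Y/((1*(-2))) = Y/(-2) = Y*(-½) = -Y/2)
6*((-4 + A(0))*W(-1, -2)) = 6*((-4 + 0)*(-½*(-2))) = 6*(-4*1) = 6*(-4) = -24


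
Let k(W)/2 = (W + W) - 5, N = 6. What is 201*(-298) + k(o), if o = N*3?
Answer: -59836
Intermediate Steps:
o = 18 (o = 6*3 = 18)
k(W) = -10 + 4*W (k(W) = 2*((W + W) - 5) = 2*(2*W - 5) = 2*(-5 + 2*W) = -10 + 4*W)
201*(-298) + k(o) = 201*(-298) + (-10 + 4*18) = -59898 + (-10 + 72) = -59898 + 62 = -59836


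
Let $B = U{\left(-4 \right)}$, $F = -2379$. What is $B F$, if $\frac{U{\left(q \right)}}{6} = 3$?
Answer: $-42822$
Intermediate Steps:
$U{\left(q \right)} = 18$ ($U{\left(q \right)} = 6 \cdot 3 = 18$)
$B = 18$
$B F = 18 \left(-2379\right) = -42822$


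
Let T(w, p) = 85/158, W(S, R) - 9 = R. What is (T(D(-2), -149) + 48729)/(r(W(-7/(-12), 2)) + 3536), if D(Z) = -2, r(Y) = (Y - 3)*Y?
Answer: 7699267/572592 ≈ 13.446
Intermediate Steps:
W(S, R) = 9 + R
r(Y) = Y*(-3 + Y) (r(Y) = (-3 + Y)*Y = Y*(-3 + Y))
T(w, p) = 85/158 (T(w, p) = 85*(1/158) = 85/158)
(T(D(-2), -149) + 48729)/(r(W(-7/(-12), 2)) + 3536) = (85/158 + 48729)/((9 + 2)*(-3 + (9 + 2)) + 3536) = 7699267/(158*(11*(-3 + 11) + 3536)) = 7699267/(158*(11*8 + 3536)) = 7699267/(158*(88 + 3536)) = (7699267/158)/3624 = (7699267/158)*(1/3624) = 7699267/572592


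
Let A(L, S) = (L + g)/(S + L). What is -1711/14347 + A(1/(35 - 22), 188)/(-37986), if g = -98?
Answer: -158892178739/1332488672190 ≈ -0.11924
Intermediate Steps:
A(L, S) = (-98 + L)/(L + S) (A(L, S) = (L - 98)/(S + L) = (-98 + L)/(L + S))
-1711/14347 + A(1/(35 - 22), 188)/(-37986) = -1711/14347 + ((-98 + 1/(35 - 22))/(1/(35 - 22) + 188))/(-37986) = -1711*1/14347 + ((-98 + 1/13)/(1/13 + 188))*(-1/37986) = -1711/14347 + ((-98 + 1/13)/(1/13 + 188))*(-1/37986) = -1711/14347 + (-1273/13/(2445/13))*(-1/37986) = -1711/14347 + ((13/2445)*(-1273/13))*(-1/37986) = -1711/14347 - 1273/2445*(-1/37986) = -1711/14347 + 1273/92875770 = -158892178739/1332488672190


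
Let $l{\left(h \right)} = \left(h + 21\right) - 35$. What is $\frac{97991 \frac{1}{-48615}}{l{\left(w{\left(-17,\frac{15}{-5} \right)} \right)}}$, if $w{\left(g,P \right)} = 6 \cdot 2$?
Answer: $\frac{97991}{97230} \approx 1.0078$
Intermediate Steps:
$w{\left(g,P \right)} = 12$
$l{\left(h \right)} = -14 + h$ ($l{\left(h \right)} = \left(21 + h\right) - 35 = -14 + h$)
$\frac{97991 \frac{1}{-48615}}{l{\left(w{\left(-17,\frac{15}{-5} \right)} \right)}} = \frac{97991 \frac{1}{-48615}}{-14 + 12} = \frac{97991 \left(- \frac{1}{48615}\right)}{-2} = \left(- \frac{97991}{48615}\right) \left(- \frac{1}{2}\right) = \frac{97991}{97230}$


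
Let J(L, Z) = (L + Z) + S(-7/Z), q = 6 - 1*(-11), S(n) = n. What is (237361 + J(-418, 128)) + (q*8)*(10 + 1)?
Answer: 30536569/128 ≈ 2.3857e+5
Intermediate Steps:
q = 17 (q = 6 + 11 = 17)
J(L, Z) = L + Z - 7/Z (J(L, Z) = (L + Z) - 7/Z = L + Z - 7/Z)
(237361 + J(-418, 128)) + (q*8)*(10 + 1) = (237361 + (-418 + 128 - 7/128)) + (17*8)*(10 + 1) = (237361 + (-418 + 128 - 7*1/128)) + 136*11 = (237361 + (-418 + 128 - 7/128)) + 1496 = (237361 - 37127/128) + 1496 = 30345081/128 + 1496 = 30536569/128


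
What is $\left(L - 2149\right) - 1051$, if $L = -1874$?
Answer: $-5074$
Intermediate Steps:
$\left(L - 2149\right) - 1051 = \left(-1874 - 2149\right) - 1051 = -4023 - 1051 = -5074$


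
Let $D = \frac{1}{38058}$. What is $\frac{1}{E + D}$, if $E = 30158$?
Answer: $\frac{38058}{1147753165} \approx 3.3159 \cdot 10^{-5}$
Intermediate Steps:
$D = \frac{1}{38058} \approx 2.6276 \cdot 10^{-5}$
$\frac{1}{E + D} = \frac{1}{30158 + \frac{1}{38058}} = \frac{1}{\frac{1147753165}{38058}} = \frac{38058}{1147753165}$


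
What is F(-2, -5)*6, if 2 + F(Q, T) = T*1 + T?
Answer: -72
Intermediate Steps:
F(Q, T) = -2 + 2*T (F(Q, T) = -2 + (T*1 + T) = -2 + (T + T) = -2 + 2*T)
F(-2, -5)*6 = (-2 + 2*(-5))*6 = (-2 - 10)*6 = -12*6 = -72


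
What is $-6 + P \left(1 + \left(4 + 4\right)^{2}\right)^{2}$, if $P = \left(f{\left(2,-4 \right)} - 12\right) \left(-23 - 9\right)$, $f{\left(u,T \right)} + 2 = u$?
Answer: $1622394$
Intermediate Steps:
$f{\left(u,T \right)} = -2 + u$
$P = 384$ ($P = \left(\left(-2 + 2\right) - 12\right) \left(-23 - 9\right) = \left(0 - 12\right) \left(-32\right) = \left(-12\right) \left(-32\right) = 384$)
$-6 + P \left(1 + \left(4 + 4\right)^{2}\right)^{2} = -6 + 384 \left(1 + \left(4 + 4\right)^{2}\right)^{2} = -6 + 384 \left(1 + 8^{2}\right)^{2} = -6 + 384 \left(1 + 64\right)^{2} = -6 + 384 \cdot 65^{2} = -6 + 384 \cdot 4225 = -6 + 1622400 = 1622394$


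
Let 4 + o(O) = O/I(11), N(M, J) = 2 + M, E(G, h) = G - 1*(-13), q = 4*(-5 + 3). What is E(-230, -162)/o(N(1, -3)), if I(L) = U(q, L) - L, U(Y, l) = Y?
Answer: 4123/79 ≈ 52.190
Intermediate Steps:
q = -8 (q = 4*(-2) = -8)
E(G, h) = 13 + G (E(G, h) = G + 13 = 13 + G)
I(L) = -8 - L
o(O) = -4 - O/19 (o(O) = -4 + O/(-8 - 1*11) = -4 + O/(-8 - 11) = -4 + O/(-19) = -4 + O*(-1/19) = -4 - O/19)
E(-230, -162)/o(N(1, -3)) = (13 - 230)/(-4 - (2 + 1)/19) = -217/(-4 - 1/19*3) = -217/(-4 - 3/19) = -217/(-79/19) = -217*(-19/79) = 4123/79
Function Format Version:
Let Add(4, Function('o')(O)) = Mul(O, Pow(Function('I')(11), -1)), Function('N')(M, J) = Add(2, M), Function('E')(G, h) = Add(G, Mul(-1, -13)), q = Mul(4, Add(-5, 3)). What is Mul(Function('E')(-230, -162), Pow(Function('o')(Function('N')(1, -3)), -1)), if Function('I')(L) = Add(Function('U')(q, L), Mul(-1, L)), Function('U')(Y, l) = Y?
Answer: Rational(4123, 79) ≈ 52.190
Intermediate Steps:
q = -8 (q = Mul(4, -2) = -8)
Function('E')(G, h) = Add(13, G) (Function('E')(G, h) = Add(G, 13) = Add(13, G))
Function('I')(L) = Add(-8, Mul(-1, L))
Function('o')(O) = Add(-4, Mul(Rational(-1, 19), O)) (Function('o')(O) = Add(-4, Mul(O, Pow(Add(-8, Mul(-1, 11)), -1))) = Add(-4, Mul(O, Pow(Add(-8, -11), -1))) = Add(-4, Mul(O, Pow(-19, -1))) = Add(-4, Mul(O, Rational(-1, 19))) = Add(-4, Mul(Rational(-1, 19), O)))
Mul(Function('E')(-230, -162), Pow(Function('o')(Function('N')(1, -3)), -1)) = Mul(Add(13, -230), Pow(Add(-4, Mul(Rational(-1, 19), Add(2, 1))), -1)) = Mul(-217, Pow(Add(-4, Mul(Rational(-1, 19), 3)), -1)) = Mul(-217, Pow(Add(-4, Rational(-3, 19)), -1)) = Mul(-217, Pow(Rational(-79, 19), -1)) = Mul(-217, Rational(-19, 79)) = Rational(4123, 79)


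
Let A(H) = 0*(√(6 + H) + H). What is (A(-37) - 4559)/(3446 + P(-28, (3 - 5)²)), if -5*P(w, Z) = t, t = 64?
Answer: -22795/17166 ≈ -1.3279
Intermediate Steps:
P(w, Z) = -64/5 (P(w, Z) = -⅕*64 = -64/5)
A(H) = 0 (A(H) = 0*(H + √(6 + H)) = 0)
(A(-37) - 4559)/(3446 + P(-28, (3 - 5)²)) = (0 - 4559)/(3446 - 64/5) = -4559/17166/5 = -4559*5/17166 = -22795/17166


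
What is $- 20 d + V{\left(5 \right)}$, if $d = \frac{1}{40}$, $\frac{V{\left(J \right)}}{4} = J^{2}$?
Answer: $\frac{199}{2} \approx 99.5$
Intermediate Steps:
$V{\left(J \right)} = 4 J^{2}$
$d = \frac{1}{40} \approx 0.025$
$- 20 d + V{\left(5 \right)} = \left(-20\right) \frac{1}{40} + 4 \cdot 5^{2} = - \frac{1}{2} + 4 \cdot 25 = - \frac{1}{2} + 100 = \frac{199}{2}$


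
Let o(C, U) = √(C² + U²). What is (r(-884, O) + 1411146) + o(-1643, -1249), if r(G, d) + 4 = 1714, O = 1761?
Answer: 1412856 + 5*√170378 ≈ 1.4149e+6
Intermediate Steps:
r(G, d) = 1710 (r(G, d) = -4 + 1714 = 1710)
(r(-884, O) + 1411146) + o(-1643, -1249) = (1710 + 1411146) + √((-1643)² + (-1249)²) = 1412856 + √(2699449 + 1560001) = 1412856 + √4259450 = 1412856 + 5*√170378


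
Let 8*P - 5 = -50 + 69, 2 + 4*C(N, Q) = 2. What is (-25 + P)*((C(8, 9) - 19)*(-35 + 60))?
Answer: 10450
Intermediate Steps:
C(N, Q) = 0 (C(N, Q) = -1/2 + (1/4)*2 = -1/2 + 1/2 = 0)
P = 3 (P = 5/8 + (-50 + 69)/8 = 5/8 + (1/8)*19 = 5/8 + 19/8 = 3)
(-25 + P)*((C(8, 9) - 19)*(-35 + 60)) = (-25 + 3)*((0 - 19)*(-35 + 60)) = -(-418)*25 = -22*(-475) = 10450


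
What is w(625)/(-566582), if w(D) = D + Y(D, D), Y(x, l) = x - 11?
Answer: -1239/566582 ≈ -0.0021868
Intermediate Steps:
Y(x, l) = -11 + x
w(D) = -11 + 2*D (w(D) = D + (-11 + D) = -11 + 2*D)
w(625)/(-566582) = (-11 + 2*625)/(-566582) = (-11 + 1250)*(-1/566582) = 1239*(-1/566582) = -1239/566582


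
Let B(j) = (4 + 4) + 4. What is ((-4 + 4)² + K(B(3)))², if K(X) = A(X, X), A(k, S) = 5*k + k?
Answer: 5184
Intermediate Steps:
B(j) = 12 (B(j) = 8 + 4 = 12)
A(k, S) = 6*k
K(X) = 6*X
((-4 + 4)² + K(B(3)))² = ((-4 + 4)² + 6*12)² = (0² + 72)² = (0 + 72)² = 72² = 5184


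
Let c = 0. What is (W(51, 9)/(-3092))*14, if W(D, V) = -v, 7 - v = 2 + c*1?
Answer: 35/1546 ≈ 0.022639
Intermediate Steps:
v = 5 (v = 7 - (2 + 0*1) = 7 - (2 + 0) = 7 - 1*2 = 7 - 2 = 5)
W(D, V) = -5 (W(D, V) = -1*5 = -5)
(W(51, 9)/(-3092))*14 = -5/(-3092)*14 = -5*(-1/3092)*14 = (5/3092)*14 = 35/1546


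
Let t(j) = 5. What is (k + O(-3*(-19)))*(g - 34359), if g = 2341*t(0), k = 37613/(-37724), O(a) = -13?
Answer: 5980939175/18862 ≈ 3.1709e+5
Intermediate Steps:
k = -37613/37724 (k = 37613*(-1/37724) = -37613/37724 ≈ -0.99706)
g = 11705 (g = 2341*5 = 11705)
(k + O(-3*(-19)))*(g - 34359) = (-37613/37724 - 13)*(11705 - 34359) = -528025/37724*(-22654) = 5980939175/18862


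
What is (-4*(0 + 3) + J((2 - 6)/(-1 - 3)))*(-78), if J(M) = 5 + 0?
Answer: 546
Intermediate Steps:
J(M) = 5
(-4*(0 + 3) + J((2 - 6)/(-1 - 3)))*(-78) = (-4*(0 + 3) + 5)*(-78) = (-4*3 + 5)*(-78) = (-12 + 5)*(-78) = -7*(-78) = 546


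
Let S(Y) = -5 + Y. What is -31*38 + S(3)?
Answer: -1180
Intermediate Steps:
-31*38 + S(3) = -31*38 + (-5 + 3) = -1178 - 2 = -1180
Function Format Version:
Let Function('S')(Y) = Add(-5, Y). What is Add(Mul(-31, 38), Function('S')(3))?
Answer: -1180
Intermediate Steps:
Add(Mul(-31, 38), Function('S')(3)) = Add(Mul(-31, 38), Add(-5, 3)) = Add(-1178, -2) = -1180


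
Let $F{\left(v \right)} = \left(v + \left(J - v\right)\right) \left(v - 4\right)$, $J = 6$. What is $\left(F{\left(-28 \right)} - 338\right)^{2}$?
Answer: $280900$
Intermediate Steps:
$F{\left(v \right)} = -24 + 6 v$ ($F{\left(v \right)} = \left(v - \left(-6 + v\right)\right) \left(v - 4\right) = 6 \left(-4 + v\right) = -24 + 6 v$)
$\left(F{\left(-28 \right)} - 338\right)^{2} = \left(\left(-24 + 6 \left(-28\right)\right) - 338\right)^{2} = \left(\left(-24 - 168\right) - 338\right)^{2} = \left(-192 - 338\right)^{2} = \left(-530\right)^{2} = 280900$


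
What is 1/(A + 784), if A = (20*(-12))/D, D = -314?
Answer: 157/123208 ≈ 0.0012743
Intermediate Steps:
A = 120/157 (A = (20*(-12))/(-314) = -240*(-1/314) = 120/157 ≈ 0.76433)
1/(A + 784) = 1/(120/157 + 784) = 1/(123208/157) = 157/123208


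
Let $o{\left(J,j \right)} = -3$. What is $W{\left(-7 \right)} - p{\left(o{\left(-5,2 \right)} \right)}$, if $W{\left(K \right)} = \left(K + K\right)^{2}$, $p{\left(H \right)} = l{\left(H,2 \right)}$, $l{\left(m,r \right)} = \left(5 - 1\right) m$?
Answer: $208$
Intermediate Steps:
$l{\left(m,r \right)} = 4 m$
$p{\left(H \right)} = 4 H$
$W{\left(K \right)} = 4 K^{2}$ ($W{\left(K \right)} = \left(2 K\right)^{2} = 4 K^{2}$)
$W{\left(-7 \right)} - p{\left(o{\left(-5,2 \right)} \right)} = 4 \left(-7\right)^{2} - 4 \left(-3\right) = 4 \cdot 49 - -12 = 196 + 12 = 208$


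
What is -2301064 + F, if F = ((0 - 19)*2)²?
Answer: -2299620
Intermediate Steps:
F = 1444 (F = (-19*2)² = (-38)² = 1444)
-2301064 + F = -2301064 + 1444 = -2299620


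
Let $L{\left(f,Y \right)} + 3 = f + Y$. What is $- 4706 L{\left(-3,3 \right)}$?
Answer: $14118$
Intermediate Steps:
$L{\left(f,Y \right)} = -3 + Y + f$ ($L{\left(f,Y \right)} = -3 + \left(f + Y\right) = -3 + \left(Y + f\right) = -3 + Y + f$)
$- 4706 L{\left(-3,3 \right)} = - 4706 \left(-3 + 3 - 3\right) = \left(-4706\right) \left(-3\right) = 14118$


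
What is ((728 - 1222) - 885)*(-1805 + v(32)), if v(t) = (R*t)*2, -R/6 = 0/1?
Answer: 2489095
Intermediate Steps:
R = 0 (R = -0/1 = -0 = -6*0 = 0)
v(t) = 0 (v(t) = (0*t)*2 = 0*2 = 0)
((728 - 1222) - 885)*(-1805 + v(32)) = ((728 - 1222) - 885)*(-1805 + 0) = (-494 - 885)*(-1805) = -1379*(-1805) = 2489095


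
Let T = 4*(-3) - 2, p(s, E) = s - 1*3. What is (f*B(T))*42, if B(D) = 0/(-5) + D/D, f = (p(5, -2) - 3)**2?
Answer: 42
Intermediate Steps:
p(s, E) = -3 + s (p(s, E) = s - 3 = -3 + s)
f = 1 (f = ((-3 + 5) - 3)**2 = (2 - 3)**2 = (-1)**2 = 1)
T = -14 (T = -12 - 2 = -14)
B(D) = 1 (B(D) = 0*(-1/5) + 1 = 0 + 1 = 1)
(f*B(T))*42 = (1*1)*42 = 1*42 = 42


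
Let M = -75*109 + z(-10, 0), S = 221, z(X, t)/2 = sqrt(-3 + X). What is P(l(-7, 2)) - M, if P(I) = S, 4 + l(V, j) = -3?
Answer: 8396 - 2*I*sqrt(13) ≈ 8396.0 - 7.2111*I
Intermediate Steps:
z(X, t) = 2*sqrt(-3 + X)
l(V, j) = -7 (l(V, j) = -4 - 3 = -7)
M = -8175 + 2*I*sqrt(13) (M = -75*109 + 2*sqrt(-3 - 10) = -8175 + 2*sqrt(-13) = -8175 + 2*(I*sqrt(13)) = -8175 + 2*I*sqrt(13) ≈ -8175.0 + 7.2111*I)
P(I) = 221
P(l(-7, 2)) - M = 221 - (-8175 + 2*I*sqrt(13)) = 221 + (8175 - 2*I*sqrt(13)) = 8396 - 2*I*sqrt(13)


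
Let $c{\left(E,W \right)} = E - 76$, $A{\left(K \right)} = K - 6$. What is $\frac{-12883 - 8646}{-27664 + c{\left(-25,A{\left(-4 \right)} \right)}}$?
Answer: $\frac{21529}{27765} \approx 0.7754$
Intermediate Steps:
$A{\left(K \right)} = -6 + K$ ($A{\left(K \right)} = K - 6 = -6 + K$)
$c{\left(E,W \right)} = -76 + E$ ($c{\left(E,W \right)} = E - 76 = -76 + E$)
$\frac{-12883 - 8646}{-27664 + c{\left(-25,A{\left(-4 \right)} \right)}} = \frac{-12883 - 8646}{-27664 - 101} = - \frac{21529}{-27664 - 101} = - \frac{21529}{-27765} = \left(-21529\right) \left(- \frac{1}{27765}\right) = \frac{21529}{27765}$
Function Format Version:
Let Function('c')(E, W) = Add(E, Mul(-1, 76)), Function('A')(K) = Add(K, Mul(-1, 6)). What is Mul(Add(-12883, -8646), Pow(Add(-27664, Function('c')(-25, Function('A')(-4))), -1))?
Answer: Rational(21529, 27765) ≈ 0.77540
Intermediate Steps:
Function('A')(K) = Add(-6, K) (Function('A')(K) = Add(K, -6) = Add(-6, K))
Function('c')(E, W) = Add(-76, E) (Function('c')(E, W) = Add(E, -76) = Add(-76, E))
Mul(Add(-12883, -8646), Pow(Add(-27664, Function('c')(-25, Function('A')(-4))), -1)) = Mul(Add(-12883, -8646), Pow(Add(-27664, Add(-76, -25)), -1)) = Mul(-21529, Pow(Add(-27664, -101), -1)) = Mul(-21529, Pow(-27765, -1)) = Mul(-21529, Rational(-1, 27765)) = Rational(21529, 27765)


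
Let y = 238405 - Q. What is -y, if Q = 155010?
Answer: -83395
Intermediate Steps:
y = 83395 (y = 238405 - 1*155010 = 238405 - 155010 = 83395)
-y = -1*83395 = -83395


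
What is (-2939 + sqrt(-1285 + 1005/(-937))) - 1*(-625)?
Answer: -2314 + 5*I*sqrt(45165274)/937 ≈ -2314.0 + 35.862*I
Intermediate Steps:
(-2939 + sqrt(-1285 + 1005/(-937))) - 1*(-625) = (-2939 + sqrt(-1285 + 1005*(-1/937))) + 625 = (-2939 + sqrt(-1285 - 1005/937)) + 625 = (-2939 + sqrt(-1205050/937)) + 625 = (-2939 + 5*I*sqrt(45165274)/937) + 625 = -2314 + 5*I*sqrt(45165274)/937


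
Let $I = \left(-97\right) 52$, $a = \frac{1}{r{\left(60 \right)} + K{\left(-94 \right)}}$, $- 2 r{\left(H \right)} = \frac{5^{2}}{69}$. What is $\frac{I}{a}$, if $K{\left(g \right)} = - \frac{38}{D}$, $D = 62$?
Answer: $\frac{8567234}{2139} \approx 4005.3$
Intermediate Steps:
$K{\left(g \right)} = - \frac{19}{31}$ ($K{\left(g \right)} = - \frac{38}{62} = \left(-38\right) \frac{1}{62} = - \frac{19}{31}$)
$r{\left(H \right)} = - \frac{25}{138}$ ($r{\left(H \right)} = - \frac{5^{2} \cdot \frac{1}{69}}{2} = - \frac{25 \cdot \frac{1}{69}}{2} = \left(- \frac{1}{2}\right) \frac{25}{69} = - \frac{25}{138}$)
$a = - \frac{4278}{3397}$ ($a = \frac{1}{- \frac{25}{138} - \frac{19}{31}} = \frac{1}{- \frac{3397}{4278}} = - \frac{4278}{3397} \approx -1.2593$)
$I = -5044$
$\frac{I}{a} = - \frac{5044}{- \frac{4278}{3397}} = \left(-5044\right) \left(- \frac{3397}{4278}\right) = \frac{8567234}{2139}$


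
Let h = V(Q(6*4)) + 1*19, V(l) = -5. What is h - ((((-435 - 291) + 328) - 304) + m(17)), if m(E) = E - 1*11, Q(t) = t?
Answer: 710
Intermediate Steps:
m(E) = -11 + E (m(E) = E - 11 = -11 + E)
h = 14 (h = -5 + 1*19 = -5 + 19 = 14)
h - ((((-435 - 291) + 328) - 304) + m(17)) = 14 - ((((-435 - 291) + 328) - 304) + (-11 + 17)) = 14 - (((-726 + 328) - 304) + 6) = 14 - ((-398 - 304) + 6) = 14 - (-702 + 6) = 14 - 1*(-696) = 14 + 696 = 710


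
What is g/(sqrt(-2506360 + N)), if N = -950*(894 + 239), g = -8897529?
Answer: 8897529*I*sqrt(3582710)/3582710 ≈ 4700.7*I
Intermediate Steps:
N = -1076350 (N = -950*1133 = -1076350)
g/(sqrt(-2506360 + N)) = -8897529/sqrt(-2506360 - 1076350) = -8897529*(-I*sqrt(3582710)/3582710) = -(-8897529)*I*sqrt(3582710)/3582710 = 8897529*I*sqrt(3582710)/3582710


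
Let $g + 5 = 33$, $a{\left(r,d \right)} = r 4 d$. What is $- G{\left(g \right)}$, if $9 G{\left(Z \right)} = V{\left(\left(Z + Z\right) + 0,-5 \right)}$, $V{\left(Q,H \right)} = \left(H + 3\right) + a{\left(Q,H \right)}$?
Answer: $\frac{374}{3} \approx 124.67$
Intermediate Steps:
$a{\left(r,d \right)} = 4 d r$ ($a{\left(r,d \right)} = 4 r d = 4 d r$)
$g = 28$ ($g = -5 + 33 = 28$)
$V{\left(Q,H \right)} = 3 + H + 4 H Q$ ($V{\left(Q,H \right)} = \left(H + 3\right) + 4 H Q = \left(3 + H\right) + 4 H Q = 3 + H + 4 H Q$)
$G{\left(Z \right)} = - \frac{2}{9} - \frac{40 Z}{9}$ ($G{\left(Z \right)} = \frac{3 - 5 + 4 \left(-5\right) \left(\left(Z + Z\right) + 0\right)}{9} = \frac{3 - 5 + 4 \left(-5\right) \left(2 Z + 0\right)}{9} = \frac{3 - 5 + 4 \left(-5\right) 2 Z}{9} = \frac{3 - 5 - 40 Z}{9} = \frac{-2 - 40 Z}{9} = - \frac{2}{9} - \frac{40 Z}{9}$)
$- G{\left(g \right)} = - (- \frac{2}{9} - \frac{1120}{9}) = \left(-1\right) \left(- \frac{374}{3}\right) = \frac{374}{3}$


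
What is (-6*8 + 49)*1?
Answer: 1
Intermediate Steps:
(-6*8 + 49)*1 = (-48 + 49)*1 = 1*1 = 1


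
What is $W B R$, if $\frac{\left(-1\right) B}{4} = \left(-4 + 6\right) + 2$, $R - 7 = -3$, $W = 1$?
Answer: $-64$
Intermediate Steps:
$R = 4$ ($R = 7 - 3 = 4$)
$B = -16$ ($B = - 4 \left(\left(-4 + 6\right) + 2\right) = - 4 \left(2 + 2\right) = \left(-4\right) 4 = -16$)
$W B R = 1 \left(-16\right) 4 = \left(-16\right) 4 = -64$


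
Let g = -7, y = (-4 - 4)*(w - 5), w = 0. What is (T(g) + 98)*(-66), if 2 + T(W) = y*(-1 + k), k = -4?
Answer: 6864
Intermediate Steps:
y = 40 (y = (-4 - 4)*(0 - 5) = -8*(-5) = 40)
T(W) = -202 (T(W) = -2 + 40*(-1 - 4) = -2 + 40*(-5) = -2 - 200 = -202)
(T(g) + 98)*(-66) = (-202 + 98)*(-66) = -104*(-66) = 6864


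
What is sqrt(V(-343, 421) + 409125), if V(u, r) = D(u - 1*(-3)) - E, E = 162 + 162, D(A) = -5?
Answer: 2*sqrt(102199) ≈ 639.37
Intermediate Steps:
E = 324
V(u, r) = -329 (V(u, r) = -5 - 1*324 = -5 - 324 = -329)
sqrt(V(-343, 421) + 409125) = sqrt(-329 + 409125) = sqrt(408796) = 2*sqrt(102199)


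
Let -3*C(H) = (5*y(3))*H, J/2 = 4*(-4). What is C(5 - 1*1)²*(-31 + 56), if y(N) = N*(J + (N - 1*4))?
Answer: 10890000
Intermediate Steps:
J = -32 (J = 2*(4*(-4)) = 2*(-16) = -32)
y(N) = N*(-36 + N) (y(N) = N*(-32 + (N - 1*4)) = N*(-32 + (N - 4)) = N*(-32 + (-4 + N)) = N*(-36 + N))
C(H) = 165*H (C(H) = -5*(3*(-36 + 3))*H/3 = -5*(3*(-33))*H/3 = -5*(-99)*H/3 = -(-165)*H = 165*H)
C(5 - 1*1)²*(-31 + 56) = (165*(5 - 1*1))²*(-31 + 56) = (165*(5 - 1))²*25 = (165*4)²*25 = 660²*25 = 435600*25 = 10890000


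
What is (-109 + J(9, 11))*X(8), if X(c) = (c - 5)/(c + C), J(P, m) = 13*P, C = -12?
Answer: -6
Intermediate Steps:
X(c) = (-5 + c)/(-12 + c) (X(c) = (c - 5)/(c - 12) = (-5 + c)/(-12 + c))
(-109 + J(9, 11))*X(8) = (-109 + 13*9)*((-5 + 8)/(-12 + 8)) = (-109 + 117)*(3/(-4)) = 8*(-¼*3) = 8*(-¾) = -6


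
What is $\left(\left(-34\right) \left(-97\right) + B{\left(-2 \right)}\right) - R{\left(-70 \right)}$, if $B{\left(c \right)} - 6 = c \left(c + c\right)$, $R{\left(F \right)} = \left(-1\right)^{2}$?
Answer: $3311$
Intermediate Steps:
$R{\left(F \right)} = 1$
$B{\left(c \right)} = 6 + 2 c^{2}$ ($B{\left(c \right)} = 6 + c \left(c + c\right) = 6 + c 2 c = 6 + 2 c^{2}$)
$\left(\left(-34\right) \left(-97\right) + B{\left(-2 \right)}\right) - R{\left(-70 \right)} = \left(\left(-34\right) \left(-97\right) + \left(6 + 2 \left(-2\right)^{2}\right)\right) - 1 = \left(3298 + \left(6 + 2 \cdot 4\right)\right) - 1 = \left(3298 + \left(6 + 8\right)\right) - 1 = \left(3298 + 14\right) - 1 = 3312 - 1 = 3311$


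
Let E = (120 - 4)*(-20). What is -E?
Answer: 2320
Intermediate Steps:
E = -2320 (E = 116*(-20) = -2320)
-E = -1*(-2320) = 2320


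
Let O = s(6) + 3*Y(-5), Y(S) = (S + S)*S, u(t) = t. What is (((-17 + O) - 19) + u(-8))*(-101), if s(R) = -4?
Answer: -10302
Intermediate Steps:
Y(S) = 2*S**2 (Y(S) = (2*S)*S = 2*S**2)
O = 146 (O = -4 + 3*(2*(-5)**2) = -4 + 3*(2*25) = -4 + 3*50 = -4 + 150 = 146)
(((-17 + O) - 19) + u(-8))*(-101) = (((-17 + 146) - 19) - 8)*(-101) = ((129 - 19) - 8)*(-101) = (110 - 8)*(-101) = 102*(-101) = -10302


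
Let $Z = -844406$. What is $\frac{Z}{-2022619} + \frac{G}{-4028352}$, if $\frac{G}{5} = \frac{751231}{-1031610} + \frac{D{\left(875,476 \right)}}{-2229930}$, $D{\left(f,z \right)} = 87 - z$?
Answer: $\frac{26083458885931754138513}{62477984921826813801408} \approx 0.41748$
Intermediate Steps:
$G = - \frac{27913187459}{7668060291}$ ($G = 5 \left(\frac{751231}{-1031610} + \frac{87 - 476}{-2229930}\right) = 5 \left(751231 \left(- \frac{1}{1031610}\right) + \left(87 - 476\right) \left(- \frac{1}{2229930}\right)\right) = 5 \left(- \frac{751231}{1031610} - - \frac{389}{2229930}\right) = 5 \left(- \frac{751231}{1031610} + \frac{389}{2229930}\right) = 5 \left(- \frac{27913187459}{38340301455}\right) = - \frac{27913187459}{7668060291} \approx -3.6402$)
$\frac{Z}{-2022619} + \frac{G}{-4028352} = - \frac{844406}{-2022619} - \frac{27913187459}{7668060291 \left(-4028352\right)} = \left(-844406\right) \left(- \frac{1}{2022619}\right) - - \frac{27913187459}{30889646009370432} = \frac{844406}{2022619} + \frac{27913187459}{30889646009370432} = \frac{26083458885931754138513}{62477984921826813801408}$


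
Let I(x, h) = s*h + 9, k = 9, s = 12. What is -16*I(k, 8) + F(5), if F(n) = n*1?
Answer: -1675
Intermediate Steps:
I(x, h) = 9 + 12*h (I(x, h) = 12*h + 9 = 9 + 12*h)
F(n) = n
-16*I(k, 8) + F(5) = -16*(9 + 12*8) + 5 = -16*(9 + 96) + 5 = -16*105 + 5 = -1680 + 5 = -1675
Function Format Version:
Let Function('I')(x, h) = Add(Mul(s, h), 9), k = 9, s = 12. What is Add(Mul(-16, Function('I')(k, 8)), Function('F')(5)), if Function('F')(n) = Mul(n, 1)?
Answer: -1675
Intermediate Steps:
Function('I')(x, h) = Add(9, Mul(12, h)) (Function('I')(x, h) = Add(Mul(12, h), 9) = Add(9, Mul(12, h)))
Function('F')(n) = n
Add(Mul(-16, Function('I')(k, 8)), Function('F')(5)) = Add(Mul(-16, Add(9, Mul(12, 8))), 5) = Add(Mul(-16, Add(9, 96)), 5) = Add(Mul(-16, 105), 5) = Add(-1680, 5) = -1675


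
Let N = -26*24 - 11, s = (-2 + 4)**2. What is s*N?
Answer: -2540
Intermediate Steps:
s = 4 (s = 2**2 = 4)
N = -635 (N = -624 - 11 = -635)
s*N = 4*(-635) = -2540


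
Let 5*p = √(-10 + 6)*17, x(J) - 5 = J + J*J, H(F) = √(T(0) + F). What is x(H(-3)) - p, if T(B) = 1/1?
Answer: 3 - 34*I/5 + I*√2 ≈ 3.0 - 5.3858*I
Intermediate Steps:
T(B) = 1
H(F) = √(1 + F)
x(J) = 5 + J + J² (x(J) = 5 + (J + J*J) = 5 + (J + J²) = 5 + J + J²)
p = 34*I/5 (p = (√(-10 + 6)*17)/5 = (√(-4)*17)/5 = ((2*I)*17)/5 = (34*I)/5 = 34*I/5 ≈ 6.8*I)
x(H(-3)) - p = (5 + √(1 - 3) + (√(1 - 3))²) - 34*I/5 = (5 + √(-2) + (√(-2))²) - 34*I/5 = (5 + I*√2 + (I*√2)²) - 34*I/5 = (5 + I*√2 - 2) - 34*I/5 = (3 + I*√2) - 34*I/5 = 3 - 34*I/5 + I*√2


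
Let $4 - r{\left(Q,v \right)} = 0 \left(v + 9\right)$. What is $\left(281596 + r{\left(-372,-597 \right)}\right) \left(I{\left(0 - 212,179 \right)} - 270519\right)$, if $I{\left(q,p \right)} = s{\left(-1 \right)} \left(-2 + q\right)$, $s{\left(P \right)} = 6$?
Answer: $-76539724800$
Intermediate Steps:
$r{\left(Q,v \right)} = 4$ ($r{\left(Q,v \right)} = 4 - 0 \left(v + 9\right) = 4 - 0 \left(9 + v\right) = 4 - 0 = 4 + 0 = 4$)
$I{\left(q,p \right)} = -12 + 6 q$ ($I{\left(q,p \right)} = 6 \left(-2 + q\right) = -12 + 6 q$)
$\left(281596 + r{\left(-372,-597 \right)}\right) \left(I{\left(0 - 212,179 \right)} - 270519\right) = \left(281596 + 4\right) \left(\left(-12 + 6 \left(0 - 212\right)\right) - 270519\right) = 281600 \left(\left(-12 + 6 \left(0 - 212\right)\right) - 270519\right) = 281600 \left(\left(-12 + 6 \left(-212\right)\right) - 270519\right) = 281600 \left(\left(-12 - 1272\right) - 270519\right) = 281600 \left(-1284 - 270519\right) = 281600 \left(-271803\right) = -76539724800$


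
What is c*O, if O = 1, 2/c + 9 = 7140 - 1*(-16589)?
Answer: 1/11860 ≈ 8.4317e-5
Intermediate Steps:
c = 1/11860 (c = 2/(-9 + (7140 - 1*(-16589))) = 2/(-9 + (7140 + 16589)) = 2/(-9 + 23729) = 2/23720 = 2*(1/23720) = 1/11860 ≈ 8.4317e-5)
c*O = (1/11860)*1 = 1/11860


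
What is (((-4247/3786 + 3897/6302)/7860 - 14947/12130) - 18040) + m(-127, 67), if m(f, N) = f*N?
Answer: -75495435310335173/2843494341687 ≈ -26550.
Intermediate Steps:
m(f, N) = N*f
(((-4247/3786 + 3897/6302)/7860 - 14947/12130) - 18040) + m(-127, 67) = (((-4247/3786 + 3897/6302)/7860 - 14947/12130) - 18040) + 67*(-127) = (((-4247*1/3786 + 3897*(1/6302))*(1/7860) - 14947*1/12130) - 18040) - 8509 = (((-4247/3786 + 3897/6302)*(1/7860) - 14947/12130) - 18040) - 8509 = ((-3002638/5964843*1/7860 - 14947/12130) - 18040) - 8509 = ((-1501319/23441832990 - 14947/12130) - 18040) - 8509 = (-3504032887010/2843494341687 - 18040) - 8509 = -51300141956920490/2843494341687 - 8509 = -75495435310335173/2843494341687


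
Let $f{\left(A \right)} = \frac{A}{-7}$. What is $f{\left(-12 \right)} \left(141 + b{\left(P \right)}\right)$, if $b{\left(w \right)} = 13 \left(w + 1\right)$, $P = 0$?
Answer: $264$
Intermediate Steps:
$f{\left(A \right)} = - \frac{A}{7}$ ($f{\left(A \right)} = A \left(- \frac{1}{7}\right) = - \frac{A}{7}$)
$b{\left(w \right)} = 13 + 13 w$ ($b{\left(w \right)} = 13 \left(1 + w\right) = 13 + 13 w$)
$f{\left(-12 \right)} \left(141 + b{\left(P \right)}\right) = \left(- \frac{1}{7}\right) \left(-12\right) \left(141 + \left(13 + 13 \cdot 0\right)\right) = \frac{12 \left(141 + \left(13 + 0\right)\right)}{7} = \frac{12 \left(141 + 13\right)}{7} = \frac{12}{7} \cdot 154 = 264$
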